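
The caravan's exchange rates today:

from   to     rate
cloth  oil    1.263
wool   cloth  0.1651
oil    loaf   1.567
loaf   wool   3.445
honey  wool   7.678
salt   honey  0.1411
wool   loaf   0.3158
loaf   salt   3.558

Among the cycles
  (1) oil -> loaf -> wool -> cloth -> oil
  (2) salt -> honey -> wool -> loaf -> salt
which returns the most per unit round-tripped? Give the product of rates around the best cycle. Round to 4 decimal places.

1.2173

(1) 1.567 × 3.445 × 0.1651 × 1.263 = 1.12566
(2) 0.1411 × 7.678 × 0.3158 × 3.558 = 1.21729
Highest is cycle (2) at 1.2173 (>1, arbitrage).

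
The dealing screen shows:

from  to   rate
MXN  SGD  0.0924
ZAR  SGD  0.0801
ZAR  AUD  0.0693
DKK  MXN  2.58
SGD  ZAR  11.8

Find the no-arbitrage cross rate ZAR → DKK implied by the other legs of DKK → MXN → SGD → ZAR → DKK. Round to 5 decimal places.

Known legs of the cycle: 2.58 × 0.0924 × 11.8 = 2.8130256
For no arbitrage the full-cycle product must be 1, so the missing rate is 1 / 2.8130256 ≈ 0.3554891.

0.35549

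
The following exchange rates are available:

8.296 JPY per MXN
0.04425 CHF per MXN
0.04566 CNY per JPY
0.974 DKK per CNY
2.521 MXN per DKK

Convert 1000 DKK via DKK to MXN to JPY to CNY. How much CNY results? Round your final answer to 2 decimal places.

954.94

1000 DKK × 2.521 = 2521 MXN
2521 MXN × 8.296 = 20914.216 JPY
20914.216 JPY × 0.04566 = 954.94310256 CNY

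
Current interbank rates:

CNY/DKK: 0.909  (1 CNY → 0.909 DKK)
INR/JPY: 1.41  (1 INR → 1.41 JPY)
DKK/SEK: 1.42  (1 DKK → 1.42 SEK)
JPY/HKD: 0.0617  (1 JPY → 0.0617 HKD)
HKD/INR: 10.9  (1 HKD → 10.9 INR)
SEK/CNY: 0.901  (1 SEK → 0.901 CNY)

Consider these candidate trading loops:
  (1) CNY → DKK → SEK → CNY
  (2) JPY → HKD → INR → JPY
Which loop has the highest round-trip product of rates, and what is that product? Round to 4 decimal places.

(1) 0.909 × 1.42 × 0.901 = 1.16299
(2) 0.0617 × 10.9 × 1.41 = 0.94827
Highest is cycle (1) at 1.1630 (>1, arbitrage).

1.1630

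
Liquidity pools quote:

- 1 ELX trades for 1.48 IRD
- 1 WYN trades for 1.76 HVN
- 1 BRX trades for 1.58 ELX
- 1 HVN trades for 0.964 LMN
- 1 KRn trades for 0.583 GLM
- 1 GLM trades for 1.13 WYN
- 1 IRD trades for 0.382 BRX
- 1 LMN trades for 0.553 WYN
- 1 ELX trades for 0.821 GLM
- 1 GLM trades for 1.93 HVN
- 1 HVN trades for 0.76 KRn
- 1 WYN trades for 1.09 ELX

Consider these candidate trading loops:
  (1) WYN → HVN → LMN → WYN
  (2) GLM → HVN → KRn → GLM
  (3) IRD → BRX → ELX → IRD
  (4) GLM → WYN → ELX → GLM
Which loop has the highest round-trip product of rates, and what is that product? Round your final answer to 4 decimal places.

(1) 1.76 × 0.964 × 0.553 = 0.93824
(2) 1.93 × 0.76 × 0.583 = 0.85514
(3) 0.382 × 1.58 × 1.48 = 0.89327
(4) 1.13 × 1.09 × 0.821 = 1.01123
Highest is cycle (4) at 1.0112 (>1, arbitrage).

1.0112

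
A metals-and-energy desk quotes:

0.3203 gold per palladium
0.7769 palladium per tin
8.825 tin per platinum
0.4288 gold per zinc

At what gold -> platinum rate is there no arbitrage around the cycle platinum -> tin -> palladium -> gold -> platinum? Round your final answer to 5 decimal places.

0.45537

Known legs of the cycle: 8.825 × 0.7769 × 0.3203 = 2.19602244275
For no arbitrage the full-cycle product must be 1, so the missing rate is 1 / 2.19602244275 ≈ 0.4553688.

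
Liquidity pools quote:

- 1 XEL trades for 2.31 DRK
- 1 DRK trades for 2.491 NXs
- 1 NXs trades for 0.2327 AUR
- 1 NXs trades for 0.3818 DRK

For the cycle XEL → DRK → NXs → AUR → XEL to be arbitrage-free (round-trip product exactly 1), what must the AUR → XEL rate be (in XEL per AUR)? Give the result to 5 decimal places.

Known legs of the cycle: 2.31 × 2.491 × 0.2327 = 1.339004667
For no arbitrage the full-cycle product must be 1, so the missing rate is 1 / 1.339004667 ≈ 0.7468234.

0.74682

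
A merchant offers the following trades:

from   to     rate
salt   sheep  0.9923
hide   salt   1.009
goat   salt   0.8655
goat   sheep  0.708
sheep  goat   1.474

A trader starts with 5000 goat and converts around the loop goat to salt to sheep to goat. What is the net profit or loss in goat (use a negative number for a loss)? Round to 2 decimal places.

5000 goat × 0.8655 = 4327.5 salt
4327.5 salt × 0.9923 = 4294.17825 sheep
4294.17825 sheep × 1.474 = 6329.6187405 goat
Net change: 6329.6187405 − 5000 = 1329.6187405 goat

1329.62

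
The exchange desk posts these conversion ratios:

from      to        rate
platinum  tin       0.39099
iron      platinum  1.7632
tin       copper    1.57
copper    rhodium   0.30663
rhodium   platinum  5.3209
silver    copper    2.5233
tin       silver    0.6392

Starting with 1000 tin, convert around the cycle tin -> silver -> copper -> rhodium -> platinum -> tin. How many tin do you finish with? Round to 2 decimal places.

1028.89

1000 tin × 0.6392 = 639.2 silver
639.2 silver × 2.5233 = 1612.89336 copper
1612.89336 copper × 0.30663 = 494.5614909768 rhodium
494.5614909768 rhodium × 5.3209 = 2631.51223733845512 platinum
2631.51223733845512 platinum × 0.39099 = 1028.8949696769625673688 tin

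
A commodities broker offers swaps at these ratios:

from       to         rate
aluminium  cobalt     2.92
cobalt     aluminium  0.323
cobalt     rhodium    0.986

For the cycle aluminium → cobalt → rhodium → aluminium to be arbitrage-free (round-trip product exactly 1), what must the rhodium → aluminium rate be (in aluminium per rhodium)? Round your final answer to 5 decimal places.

Known legs of the cycle: 2.92 × 0.986 = 2.87912
For no arbitrage the full-cycle product must be 1, so the missing rate is 1 / 2.87912 ≈ 0.3473284.

0.34733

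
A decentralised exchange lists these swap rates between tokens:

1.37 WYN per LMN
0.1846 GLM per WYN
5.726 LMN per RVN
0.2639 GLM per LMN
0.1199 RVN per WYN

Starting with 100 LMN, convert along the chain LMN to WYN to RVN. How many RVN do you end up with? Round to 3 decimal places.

100 LMN × 1.37 = 137 WYN
137 WYN × 0.1199 = 16.4263 RVN

16.426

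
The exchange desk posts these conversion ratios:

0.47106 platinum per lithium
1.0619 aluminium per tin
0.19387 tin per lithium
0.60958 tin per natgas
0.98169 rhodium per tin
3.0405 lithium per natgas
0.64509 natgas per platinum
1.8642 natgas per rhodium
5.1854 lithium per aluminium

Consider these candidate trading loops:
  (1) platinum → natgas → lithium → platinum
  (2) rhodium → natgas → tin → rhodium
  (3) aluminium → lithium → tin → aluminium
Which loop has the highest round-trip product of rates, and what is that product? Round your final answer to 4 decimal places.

(1) 0.64509 × 3.0405 × 0.47106 = 0.92394
(2) 1.8642 × 0.60958 × 0.98169 = 1.11557
(3) 5.1854 × 0.19387 × 1.0619 = 1.06752
Highest is cycle (2) at 1.1156 (>1, arbitrage).

1.1156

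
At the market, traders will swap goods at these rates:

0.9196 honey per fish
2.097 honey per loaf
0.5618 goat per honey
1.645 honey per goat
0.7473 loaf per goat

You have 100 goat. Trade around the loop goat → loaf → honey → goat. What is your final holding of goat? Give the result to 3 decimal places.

100 goat × 0.7473 = 74.73 loaf
74.73 loaf × 2.097 = 156.70881 honey
156.70881 honey × 0.5618 = 88.039009458 goat

88.039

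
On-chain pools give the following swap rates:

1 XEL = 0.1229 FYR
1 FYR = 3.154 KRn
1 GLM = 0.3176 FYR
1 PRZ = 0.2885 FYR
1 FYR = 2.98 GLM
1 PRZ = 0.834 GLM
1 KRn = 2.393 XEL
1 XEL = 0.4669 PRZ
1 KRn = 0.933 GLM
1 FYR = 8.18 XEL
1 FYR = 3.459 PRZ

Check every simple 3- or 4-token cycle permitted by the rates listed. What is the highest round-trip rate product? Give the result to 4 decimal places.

1.1019

PRZ→FYR→XEL→PRZ: 0.2885 × 8.18 × 0.4669 = 1.10185
PRZ→FYR→KRn→XEL→PRZ: 0.2885 × 3.154 × 2.393 × 0.4669 = 1.01666
PRZ→GLM→FYR→XEL→PRZ: 0.834 × 0.3176 × 8.18 × 0.4669 = 1.01163
FYR→KRn→GLM→FYR: 3.154 × 0.933 × 0.3176 = 0.93460
FYR→KRn→XEL→FYR: 3.154 × 2.393 × 0.1229 = 0.92759
PRZ→GLM→FYR→PRZ: 0.834 × 0.3176 × 3.459 = 0.91621
Maximum is PRZ→FYR→XEL→PRZ at 1.1019; arbitrage exists.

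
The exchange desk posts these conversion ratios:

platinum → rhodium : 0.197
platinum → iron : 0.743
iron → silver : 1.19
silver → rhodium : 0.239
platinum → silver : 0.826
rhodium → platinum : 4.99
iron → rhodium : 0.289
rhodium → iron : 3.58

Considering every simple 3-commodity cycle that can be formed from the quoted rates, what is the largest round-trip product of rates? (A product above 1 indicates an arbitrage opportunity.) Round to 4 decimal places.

1.0715

iron→rhodium→platinum→iron: 0.289 × 4.99 × 0.743 = 1.07149
silver→rhodium→iron→silver: 0.239 × 3.58 × 1.19 = 1.01819
silver→rhodium→platinum→silver: 0.239 × 4.99 × 0.826 = 0.98510
Maximum is iron→rhodium→platinum→iron at 1.0715; arbitrage exists.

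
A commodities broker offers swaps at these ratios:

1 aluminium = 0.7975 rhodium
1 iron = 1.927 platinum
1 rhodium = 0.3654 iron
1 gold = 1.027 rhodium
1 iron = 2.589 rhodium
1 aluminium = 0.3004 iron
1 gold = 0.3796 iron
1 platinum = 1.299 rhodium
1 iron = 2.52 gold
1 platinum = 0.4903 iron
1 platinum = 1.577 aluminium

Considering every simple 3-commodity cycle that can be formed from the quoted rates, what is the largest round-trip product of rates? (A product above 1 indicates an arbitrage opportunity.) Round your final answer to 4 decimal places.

rhodium→iron→gold→rhodium: 0.3654 × 2.52 × 1.027 = 0.94567
rhodium→iron→platinum→rhodium: 0.3654 × 1.927 × 1.299 = 0.91466
platinum→aluminium→iron→platinum: 1.577 × 0.3004 × 1.927 = 0.91288
Maximum is rhodium→iron→gold→rhodium at 0.9457; no arbitrage — every cycle loses value.

0.9457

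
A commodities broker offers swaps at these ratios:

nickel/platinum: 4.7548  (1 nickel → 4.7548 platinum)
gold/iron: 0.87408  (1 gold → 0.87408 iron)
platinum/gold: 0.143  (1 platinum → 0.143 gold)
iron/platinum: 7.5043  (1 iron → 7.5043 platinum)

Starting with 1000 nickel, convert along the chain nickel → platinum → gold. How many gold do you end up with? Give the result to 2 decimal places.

679.94

1000 nickel × 4.7548 = 4754.8 platinum
4754.8 platinum × 0.143 = 679.9364 gold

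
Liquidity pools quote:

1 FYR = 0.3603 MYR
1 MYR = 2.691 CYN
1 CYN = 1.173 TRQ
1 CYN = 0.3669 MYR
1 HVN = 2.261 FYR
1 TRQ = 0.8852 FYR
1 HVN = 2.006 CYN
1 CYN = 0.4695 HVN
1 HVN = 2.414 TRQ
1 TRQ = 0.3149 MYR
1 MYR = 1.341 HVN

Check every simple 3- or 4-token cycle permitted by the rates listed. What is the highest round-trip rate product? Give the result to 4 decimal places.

MYR→HVN→FYR→MYR: 1.341 × 2.261 × 0.3603 = 1.09243
TRQ→FYR→MYR→HVN→TRQ: 0.8852 × 0.3603 × 1.341 × 2.414 = 1.03246
CYN→HVN→FYR→MYR→CYN: 0.4695 × 2.261 × 0.3603 × 2.691 = 1.02923
TRQ→MYR→HVN→TRQ: 0.3149 × 1.341 × 2.414 = 1.01939
CYN→TRQ→FYR→MYR→CYN: 1.173 × 0.8852 × 0.3603 × 2.691 = 1.00674
CYN→TRQ→MYR→CYN: 1.173 × 0.3149 × 2.691 = 0.99400
CYN→TRQ→MYR→HVN→CYN: 1.173 × 0.3149 × 1.341 × 2.006 = 0.99364
CYN→MYR→HVN→CYN: 0.3669 × 1.341 × 2.006 = 0.98698
CYN→HVN→TRQ→MYR→CYN: 0.4695 × 2.414 × 0.3149 × 2.691 = 0.96042
Maximum is MYR→HVN→FYR→MYR at 1.0924; arbitrage exists.

1.0924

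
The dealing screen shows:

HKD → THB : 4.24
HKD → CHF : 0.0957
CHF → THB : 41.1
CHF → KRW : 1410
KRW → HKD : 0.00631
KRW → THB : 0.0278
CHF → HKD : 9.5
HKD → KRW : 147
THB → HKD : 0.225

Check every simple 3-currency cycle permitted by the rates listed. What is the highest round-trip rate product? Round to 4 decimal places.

0.9195

KRW→THB→HKD→KRW: 0.0278 × 0.225 × 147 = 0.91949
HKD→CHF→THB→HKD: 0.0957 × 41.1 × 0.225 = 0.88499
KRW→HKD→CHF→KRW: 0.00631 × 0.0957 × 1410 = 0.85145
Maximum is KRW→THB→HKD→KRW at 0.9195; no arbitrage — every cycle loses value.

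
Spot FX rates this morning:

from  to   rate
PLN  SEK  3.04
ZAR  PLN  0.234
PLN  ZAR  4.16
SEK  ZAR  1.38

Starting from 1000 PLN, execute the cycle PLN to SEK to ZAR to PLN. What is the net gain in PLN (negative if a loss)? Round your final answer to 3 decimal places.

-18.323

1000 PLN × 3.04 = 3040 SEK
3040 SEK × 1.38 = 4195.2 ZAR
4195.2 ZAR × 0.234 = 981.6768 PLN
Net change: 981.6768 − 1000 = -18.3232 PLN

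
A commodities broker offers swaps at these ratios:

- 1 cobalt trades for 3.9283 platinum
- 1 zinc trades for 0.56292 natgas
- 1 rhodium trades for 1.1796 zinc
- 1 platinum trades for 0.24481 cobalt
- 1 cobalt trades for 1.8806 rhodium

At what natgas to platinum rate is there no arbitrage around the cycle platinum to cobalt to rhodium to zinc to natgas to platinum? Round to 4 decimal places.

Known legs of the cycle: 0.24481 × 1.8806 × 1.1796 × 0.56292 = 0.305708158186064352
For no arbitrage the full-cycle product must be 1, so the missing rate is 1 / 0.305708158186064352 ≈ 3.271094.

3.2711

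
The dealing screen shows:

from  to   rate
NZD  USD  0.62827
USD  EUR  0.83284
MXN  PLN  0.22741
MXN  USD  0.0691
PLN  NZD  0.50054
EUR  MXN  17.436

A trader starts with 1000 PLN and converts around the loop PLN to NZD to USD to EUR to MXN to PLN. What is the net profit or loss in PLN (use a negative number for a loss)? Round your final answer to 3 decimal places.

38.492

1000 PLN × 0.50054 = 500.54 NZD
500.54 NZD × 0.62827 = 314.4742658 USD
314.4742658 USD × 0.83284 = 261.906747528872 EUR
261.906747528872 EUR × 17.436 = 4566.606049913412192 MXN
4566.606049913412192 MXN × 0.22741 = 1038.49188181080906658272 PLN
Net change: 1038.49188181080906658272 − 1000 = 38.49188181080906658272 PLN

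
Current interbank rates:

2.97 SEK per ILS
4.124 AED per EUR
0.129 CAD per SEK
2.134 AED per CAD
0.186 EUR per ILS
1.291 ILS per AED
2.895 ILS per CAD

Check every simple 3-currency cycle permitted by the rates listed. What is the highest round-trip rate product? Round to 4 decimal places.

1.1092

SEK→CAD→ILS→SEK: 0.129 × 2.895 × 2.97 = 1.10916
EUR→AED→ILS→EUR: 4.124 × 1.291 × 0.186 = 0.99028
Maximum is SEK→CAD→ILS→SEK at 1.1092; arbitrage exists.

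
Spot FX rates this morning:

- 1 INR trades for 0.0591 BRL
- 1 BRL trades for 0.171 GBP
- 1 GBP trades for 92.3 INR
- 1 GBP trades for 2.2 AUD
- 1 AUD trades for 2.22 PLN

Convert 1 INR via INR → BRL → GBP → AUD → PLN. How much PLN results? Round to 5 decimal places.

0.04936

1 INR × 0.0591 = 0.0591 BRL
0.0591 BRL × 0.171 = 0.0101061 GBP
0.0101061 GBP × 2.2 = 0.02223342 AUD
0.02223342 AUD × 2.22 = 0.0493581924 PLN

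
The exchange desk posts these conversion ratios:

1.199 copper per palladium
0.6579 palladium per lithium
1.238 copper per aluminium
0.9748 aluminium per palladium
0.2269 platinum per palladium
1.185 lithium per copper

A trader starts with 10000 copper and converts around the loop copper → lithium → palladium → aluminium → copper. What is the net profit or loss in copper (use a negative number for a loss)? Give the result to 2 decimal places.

-591.63

10000 copper × 1.185 = 11850 lithium
11850 lithium × 0.6579 = 7796.115 palladium
7796.115 palladium × 0.9748 = 7599.652902 aluminium
7599.652902 aluminium × 1.238 = 9408.370292676 copper
Net change: 9408.370292676 − 10000 = -591.629707324 copper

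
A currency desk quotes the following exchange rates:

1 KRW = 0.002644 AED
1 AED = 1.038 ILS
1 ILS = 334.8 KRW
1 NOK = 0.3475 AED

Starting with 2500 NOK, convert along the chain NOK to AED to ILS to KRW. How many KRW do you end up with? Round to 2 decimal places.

301910.09

2500 NOK × 0.3475 = 868.75 AED
868.75 AED × 1.038 = 901.7625 ILS
901.7625 ILS × 334.8 = 301910.085 KRW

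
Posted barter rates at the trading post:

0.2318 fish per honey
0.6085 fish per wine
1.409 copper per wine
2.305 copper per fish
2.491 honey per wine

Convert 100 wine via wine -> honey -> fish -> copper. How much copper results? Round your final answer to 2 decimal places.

100 wine × 2.491 = 249.1 honey
249.1 honey × 0.2318 = 57.74138 fish
57.74138 fish × 2.305 = 133.0938809 copper

133.09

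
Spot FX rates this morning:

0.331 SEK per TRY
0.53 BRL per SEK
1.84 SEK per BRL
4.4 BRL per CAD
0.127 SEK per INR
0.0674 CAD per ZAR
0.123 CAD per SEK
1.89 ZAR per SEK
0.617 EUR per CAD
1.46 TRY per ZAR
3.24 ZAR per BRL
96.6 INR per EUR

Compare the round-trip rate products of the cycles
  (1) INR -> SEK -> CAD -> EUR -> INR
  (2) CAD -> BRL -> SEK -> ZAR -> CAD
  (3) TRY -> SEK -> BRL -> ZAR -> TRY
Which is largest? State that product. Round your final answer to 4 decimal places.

(1) 0.127 × 0.123 × 0.617 × 96.6 = 0.93105
(2) 4.4 × 1.84 × 1.89 × 0.0674 = 1.03132
(3) 0.331 × 0.53 × 3.24 × 1.46 = 0.82985
Highest is cycle (2) at 1.0313 (>1, arbitrage).

1.0313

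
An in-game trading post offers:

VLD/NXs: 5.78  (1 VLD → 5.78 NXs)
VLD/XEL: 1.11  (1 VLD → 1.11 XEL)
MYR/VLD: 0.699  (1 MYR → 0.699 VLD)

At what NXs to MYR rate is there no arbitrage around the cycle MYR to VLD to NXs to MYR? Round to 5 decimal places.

0.24751

Known legs of the cycle: 0.699 × 5.78 = 4.04022
For no arbitrage the full-cycle product must be 1, so the missing rate is 1 / 4.04022 ≈ 0.2475113.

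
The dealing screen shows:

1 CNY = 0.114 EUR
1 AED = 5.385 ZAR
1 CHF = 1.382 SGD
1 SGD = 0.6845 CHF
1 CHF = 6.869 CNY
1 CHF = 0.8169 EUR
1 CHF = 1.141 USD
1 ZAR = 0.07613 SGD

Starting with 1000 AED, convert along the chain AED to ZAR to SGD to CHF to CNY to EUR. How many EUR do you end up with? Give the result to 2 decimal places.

1000 AED × 5.385 = 5385 ZAR
5385 ZAR × 0.07613 = 409.96005 SGD
409.96005 SGD × 0.6845 = 280.617654225 CHF
280.617654225 CHF × 6.869 = 1927.562666871525 CNY
1927.562666871525 CNY × 0.114 = 219.74214402335385 EUR

219.74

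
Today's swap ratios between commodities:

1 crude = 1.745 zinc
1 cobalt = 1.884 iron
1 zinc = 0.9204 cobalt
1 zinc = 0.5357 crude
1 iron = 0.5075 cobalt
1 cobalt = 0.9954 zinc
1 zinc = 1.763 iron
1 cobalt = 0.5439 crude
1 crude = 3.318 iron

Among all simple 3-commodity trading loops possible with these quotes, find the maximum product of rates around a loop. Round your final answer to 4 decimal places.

iron→cobalt→crude→iron: 0.5075 × 0.5439 × 3.318 = 0.91587
iron→cobalt→zinc→iron: 0.5075 × 0.9954 × 1.763 = 0.89061
cobalt→crude→zinc→cobalt: 0.5439 × 1.745 × 0.9204 = 0.87356
Maximum is iron→cobalt→crude→iron at 0.9159; no arbitrage — every cycle loses value.

0.9159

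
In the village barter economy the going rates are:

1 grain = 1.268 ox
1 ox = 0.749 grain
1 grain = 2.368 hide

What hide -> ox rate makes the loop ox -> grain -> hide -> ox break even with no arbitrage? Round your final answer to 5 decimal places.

Known legs of the cycle: 0.749 × 2.368 = 1.773632
For no arbitrage the full-cycle product must be 1, so the missing rate is 1 / 1.773632 ≈ 0.5638148.

0.56381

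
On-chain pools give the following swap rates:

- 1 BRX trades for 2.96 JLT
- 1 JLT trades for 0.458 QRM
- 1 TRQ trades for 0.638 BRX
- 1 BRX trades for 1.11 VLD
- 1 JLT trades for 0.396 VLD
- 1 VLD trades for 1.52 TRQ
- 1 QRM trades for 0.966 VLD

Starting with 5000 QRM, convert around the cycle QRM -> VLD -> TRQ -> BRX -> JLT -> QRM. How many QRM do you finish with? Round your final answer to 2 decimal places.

6349.92

5000 QRM × 0.966 = 4830 VLD
4830 VLD × 1.52 = 7341.6 TRQ
7341.6 TRQ × 0.638 = 4683.9408 BRX
4683.9408 BRX × 2.96 = 13864.464768 JLT
13864.464768 JLT × 0.458 = 6349.924863744 QRM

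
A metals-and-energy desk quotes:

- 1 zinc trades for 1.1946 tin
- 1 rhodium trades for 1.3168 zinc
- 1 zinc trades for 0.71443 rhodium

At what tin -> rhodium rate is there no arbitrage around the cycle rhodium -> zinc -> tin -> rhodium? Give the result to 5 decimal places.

Known legs of the cycle: 1.3168 × 1.1946 = 1.57304928
For no arbitrage the full-cycle product must be 1, so the missing rate is 1 / 1.57304928 ≈ 0.6357080.

0.63571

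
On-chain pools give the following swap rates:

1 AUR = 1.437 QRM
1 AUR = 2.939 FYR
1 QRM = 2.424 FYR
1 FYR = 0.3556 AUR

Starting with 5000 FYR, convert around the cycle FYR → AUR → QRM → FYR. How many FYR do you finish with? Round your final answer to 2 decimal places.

5000 FYR × 0.3556 = 1778 AUR
1778 AUR × 1.437 = 2554.986 QRM
2554.986 QRM × 2.424 = 6193.286064 FYR

6193.29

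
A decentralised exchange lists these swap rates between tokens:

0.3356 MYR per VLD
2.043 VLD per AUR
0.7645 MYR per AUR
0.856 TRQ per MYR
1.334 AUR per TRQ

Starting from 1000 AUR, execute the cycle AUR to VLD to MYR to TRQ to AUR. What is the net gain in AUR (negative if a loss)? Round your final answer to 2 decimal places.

-217.08

1000 AUR × 2.043 = 2043 VLD
2043 VLD × 0.3356 = 685.6308 MYR
685.6308 MYR × 0.856 = 586.8999648 TRQ
586.8999648 TRQ × 1.334 = 782.9245530432 AUR
Net change: 782.9245530432 − 1000 = -217.0754469568 AUR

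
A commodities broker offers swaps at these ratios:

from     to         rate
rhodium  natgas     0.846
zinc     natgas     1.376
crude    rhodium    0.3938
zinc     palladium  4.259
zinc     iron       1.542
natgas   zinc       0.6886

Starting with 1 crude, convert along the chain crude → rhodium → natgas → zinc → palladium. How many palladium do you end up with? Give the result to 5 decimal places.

0.97706

1 crude × 0.3938 = 0.3938 rhodium
0.3938 rhodium × 0.846 = 0.3331548 natgas
0.3331548 natgas × 0.6886 = 0.22941039528 zinc
0.22941039528 zinc × 4.259 = 0.97705887349752 palladium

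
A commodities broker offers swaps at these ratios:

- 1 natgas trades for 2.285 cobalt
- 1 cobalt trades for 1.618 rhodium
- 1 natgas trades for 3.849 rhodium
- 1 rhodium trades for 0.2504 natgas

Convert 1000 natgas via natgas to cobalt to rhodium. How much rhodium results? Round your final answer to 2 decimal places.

3697.13

1000 natgas × 2.285 = 2285 cobalt
2285 cobalt × 1.618 = 3697.13 rhodium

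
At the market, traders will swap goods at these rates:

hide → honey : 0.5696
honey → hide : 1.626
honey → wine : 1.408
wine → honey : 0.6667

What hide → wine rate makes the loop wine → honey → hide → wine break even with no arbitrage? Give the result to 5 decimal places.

0.92246

Known legs of the cycle: 0.6667 × 1.626 = 1.0840542
For no arbitrage the full-cycle product must be 1, so the missing rate is 1 / 1.0840542 ≈ 0.9224631.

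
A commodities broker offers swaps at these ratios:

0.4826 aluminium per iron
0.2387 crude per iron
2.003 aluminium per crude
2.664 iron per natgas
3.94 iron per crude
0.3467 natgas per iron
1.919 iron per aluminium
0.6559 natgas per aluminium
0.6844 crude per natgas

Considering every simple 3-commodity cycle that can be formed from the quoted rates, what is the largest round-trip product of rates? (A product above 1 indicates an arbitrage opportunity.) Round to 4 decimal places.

0.9349

crude→iron→natgas→crude: 3.94 × 0.3467 × 0.6844 = 0.93489
crude→aluminium→iron→crude: 2.003 × 1.919 × 0.2387 = 0.91750
crude→aluminium→natgas→crude: 2.003 × 0.6559 × 0.6844 = 0.89914
natgas→iron→aluminium→natgas: 2.664 × 0.4826 × 0.6559 = 0.84326
Maximum is crude→iron→natgas→crude at 0.9349; no arbitrage — every cycle loses value.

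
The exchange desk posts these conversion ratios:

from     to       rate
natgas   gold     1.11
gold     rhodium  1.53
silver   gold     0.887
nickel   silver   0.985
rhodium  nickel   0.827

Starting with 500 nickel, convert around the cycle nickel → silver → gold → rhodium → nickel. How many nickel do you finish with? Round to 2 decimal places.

552.75

500 nickel × 0.985 = 492.5 silver
492.5 silver × 0.887 = 436.8475 gold
436.8475 gold × 1.53 = 668.376675 rhodium
668.376675 rhodium × 0.827 = 552.747510225 nickel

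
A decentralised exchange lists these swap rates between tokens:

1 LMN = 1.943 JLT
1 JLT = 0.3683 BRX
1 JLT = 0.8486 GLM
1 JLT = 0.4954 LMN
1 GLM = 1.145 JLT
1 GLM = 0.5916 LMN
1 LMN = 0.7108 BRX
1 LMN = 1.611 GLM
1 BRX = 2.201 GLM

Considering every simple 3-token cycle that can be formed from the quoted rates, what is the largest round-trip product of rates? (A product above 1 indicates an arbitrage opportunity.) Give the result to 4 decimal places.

0.9754

LMN→JLT→GLM→LMN: 1.943 × 0.8486 × 0.5916 = 0.97545
JLT→BRX→GLM→JLT: 0.3683 × 2.201 × 1.145 = 0.92817
LMN→BRX→GLM→LMN: 0.7108 × 2.201 × 0.5916 = 0.92554
LMN→GLM→JLT→LMN: 1.611 × 1.145 × 0.4954 = 0.91381
Maximum is LMN→JLT→GLM→LMN at 0.9754; no arbitrage — every cycle loses value.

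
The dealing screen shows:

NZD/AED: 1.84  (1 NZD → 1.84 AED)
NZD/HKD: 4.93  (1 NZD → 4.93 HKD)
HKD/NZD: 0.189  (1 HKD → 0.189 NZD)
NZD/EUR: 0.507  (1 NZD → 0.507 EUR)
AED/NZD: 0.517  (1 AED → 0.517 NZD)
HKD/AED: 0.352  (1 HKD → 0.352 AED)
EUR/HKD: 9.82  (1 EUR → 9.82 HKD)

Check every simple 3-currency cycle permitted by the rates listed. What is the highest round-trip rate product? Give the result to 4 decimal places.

HKD→NZD→EUR→HKD: 0.189 × 0.507 × 9.82 = 0.94098
HKD→AED→NZD→HKD: 0.352 × 0.517 × 4.93 = 0.89718
Maximum is HKD→NZD→EUR→HKD at 0.9410; no arbitrage — every cycle loses value.

0.9410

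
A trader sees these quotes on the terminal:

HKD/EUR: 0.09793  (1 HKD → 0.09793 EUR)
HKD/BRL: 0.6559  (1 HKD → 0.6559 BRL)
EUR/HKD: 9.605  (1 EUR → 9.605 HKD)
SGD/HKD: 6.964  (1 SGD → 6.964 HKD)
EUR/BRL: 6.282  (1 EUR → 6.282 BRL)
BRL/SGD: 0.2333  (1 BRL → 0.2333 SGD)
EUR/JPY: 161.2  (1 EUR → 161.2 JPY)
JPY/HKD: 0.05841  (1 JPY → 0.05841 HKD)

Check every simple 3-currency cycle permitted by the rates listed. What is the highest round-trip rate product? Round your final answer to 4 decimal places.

1.0656

BRL→SGD→HKD→BRL: 0.2333 × 6.964 × 0.6559 = 1.06564
JPY→HKD→EUR→JPY: 0.05841 × 0.09793 × 161.2 = 0.92208
Maximum is BRL→SGD→HKD→BRL at 1.0656; arbitrage exists.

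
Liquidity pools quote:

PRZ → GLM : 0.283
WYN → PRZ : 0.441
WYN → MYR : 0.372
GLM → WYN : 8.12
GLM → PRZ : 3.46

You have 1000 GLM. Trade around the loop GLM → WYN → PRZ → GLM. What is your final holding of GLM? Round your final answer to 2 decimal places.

1013.40

1000 GLM × 8.12 = 8120 WYN
8120 WYN × 0.441 = 3580.92 PRZ
3580.92 PRZ × 0.283 = 1013.40036 GLM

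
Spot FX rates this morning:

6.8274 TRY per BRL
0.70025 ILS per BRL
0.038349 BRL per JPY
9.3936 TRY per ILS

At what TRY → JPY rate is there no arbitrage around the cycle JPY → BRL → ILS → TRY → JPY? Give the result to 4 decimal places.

3.9642

Known legs of the cycle: 0.038349 × 0.70025 × 9.3936 = 0.2522546752716
For no arbitrage the full-cycle product must be 1, so the missing rate is 1 / 0.2522546752716 ≈ 3.964248.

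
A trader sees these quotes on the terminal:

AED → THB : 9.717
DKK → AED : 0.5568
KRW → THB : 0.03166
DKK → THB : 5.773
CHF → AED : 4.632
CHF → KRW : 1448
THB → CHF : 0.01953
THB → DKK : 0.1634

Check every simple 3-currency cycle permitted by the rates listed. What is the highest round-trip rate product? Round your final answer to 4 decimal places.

0.8953

CHF→KRW→THB→CHF: 1448 × 0.03166 × 0.01953 = 0.89533
AED→THB→DKK→AED: 9.717 × 0.1634 × 0.5568 = 0.88406
AED→THB→CHF→AED: 9.717 × 0.01953 × 4.632 = 0.87903
Maximum is CHF→KRW→THB→CHF at 0.8953; no arbitrage — every cycle loses value.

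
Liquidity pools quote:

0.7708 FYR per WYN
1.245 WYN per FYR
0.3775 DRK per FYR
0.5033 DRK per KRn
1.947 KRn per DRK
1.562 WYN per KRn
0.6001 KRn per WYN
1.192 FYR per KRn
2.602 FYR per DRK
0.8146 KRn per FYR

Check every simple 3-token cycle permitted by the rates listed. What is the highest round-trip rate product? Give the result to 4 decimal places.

DRK→FYR→KRn→DRK: 2.602 × 0.8146 × 0.5033 = 1.06679
FYR→KRn→WYN→FYR: 0.8146 × 1.562 × 0.7708 = 0.98077
FYR→WYN→KRn→FYR: 1.245 × 0.6001 × 1.192 = 0.89057
DRK→KRn→FYR→DRK: 1.947 × 1.192 × 0.3775 = 0.87611
Maximum is DRK→FYR→KRn→DRK at 1.0668; arbitrage exists.

1.0668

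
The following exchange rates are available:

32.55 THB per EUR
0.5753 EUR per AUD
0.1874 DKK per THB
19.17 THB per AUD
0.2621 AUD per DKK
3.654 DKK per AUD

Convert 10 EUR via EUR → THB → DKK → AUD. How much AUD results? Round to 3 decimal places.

15.988

10 EUR × 32.55 = 325.5 THB
325.5 THB × 0.1874 = 60.9987 DKK
60.9987 DKK × 0.2621 = 15.98775927 AUD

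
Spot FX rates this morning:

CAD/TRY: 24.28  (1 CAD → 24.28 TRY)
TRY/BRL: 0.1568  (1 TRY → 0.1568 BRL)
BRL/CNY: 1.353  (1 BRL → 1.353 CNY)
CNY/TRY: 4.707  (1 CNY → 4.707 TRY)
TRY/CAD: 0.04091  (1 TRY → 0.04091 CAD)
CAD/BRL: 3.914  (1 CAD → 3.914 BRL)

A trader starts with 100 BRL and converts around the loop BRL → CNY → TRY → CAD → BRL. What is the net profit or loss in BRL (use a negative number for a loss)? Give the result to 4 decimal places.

1.9747

100 BRL × 1.353 = 135.3 CNY
135.3 CNY × 4.707 = 636.8571 TRY
636.8571 TRY × 0.04091 = 26.053823961 CAD
26.053823961 CAD × 3.914 = 101.974666983354 BRL
Net change: 101.974666983354 − 100 = 1.974666983354 BRL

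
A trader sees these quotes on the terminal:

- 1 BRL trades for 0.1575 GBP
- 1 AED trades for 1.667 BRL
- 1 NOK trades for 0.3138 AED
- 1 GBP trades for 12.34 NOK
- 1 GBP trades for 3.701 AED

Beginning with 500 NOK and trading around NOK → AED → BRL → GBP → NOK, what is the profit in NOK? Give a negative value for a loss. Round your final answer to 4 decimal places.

8.3400

500 NOK × 0.3138 = 156.9 AED
156.9 AED × 1.667 = 261.5523 BRL
261.5523 BRL × 0.1575 = 41.19448725 GBP
41.19448725 GBP × 12.34 = 508.339972665 NOK
Net change: 508.339972665 − 500 = 8.339972665 NOK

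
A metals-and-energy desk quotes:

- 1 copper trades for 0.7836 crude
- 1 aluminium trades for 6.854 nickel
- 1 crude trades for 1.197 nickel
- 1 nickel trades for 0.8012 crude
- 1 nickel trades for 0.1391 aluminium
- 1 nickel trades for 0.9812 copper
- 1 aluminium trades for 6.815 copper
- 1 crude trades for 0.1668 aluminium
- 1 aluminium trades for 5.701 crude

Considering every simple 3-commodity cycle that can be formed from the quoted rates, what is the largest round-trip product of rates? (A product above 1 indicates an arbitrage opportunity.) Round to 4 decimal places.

0.9492

crude→nickel→aluminium→crude: 1.197 × 0.1391 × 5.701 = 0.94923
crude→nickel→copper→crude: 1.197 × 0.9812 × 0.7836 = 0.92034
crude→aluminium→nickel→crude: 0.1668 × 6.854 × 0.8012 = 0.91597
crude→aluminium→copper→crude: 0.1668 × 6.815 × 0.7836 = 0.89075
Maximum is crude→nickel→aluminium→crude at 0.9492; no arbitrage — every cycle loses value.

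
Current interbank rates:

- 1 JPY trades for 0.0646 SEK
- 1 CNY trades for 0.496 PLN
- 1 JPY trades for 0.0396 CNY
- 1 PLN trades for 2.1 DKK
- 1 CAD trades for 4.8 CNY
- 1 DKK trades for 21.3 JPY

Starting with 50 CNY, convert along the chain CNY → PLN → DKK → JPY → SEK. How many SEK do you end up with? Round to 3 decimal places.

50 CNY × 0.496 = 24.8 PLN
24.8 PLN × 2.1 = 52.08 DKK
52.08 DKK × 21.3 = 1109.304 JPY
1109.304 JPY × 0.0646 = 71.6610384 SEK

71.661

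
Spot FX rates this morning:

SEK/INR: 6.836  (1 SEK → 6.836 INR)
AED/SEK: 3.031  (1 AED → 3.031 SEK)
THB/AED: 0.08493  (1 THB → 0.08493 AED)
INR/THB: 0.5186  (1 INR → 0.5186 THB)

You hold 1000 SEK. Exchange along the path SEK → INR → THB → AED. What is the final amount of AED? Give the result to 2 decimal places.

301.09

1000 SEK × 6.836 = 6836 INR
6836 INR × 0.5186 = 3545.1496 THB
3545.1496 THB × 0.08493 = 301.089555528 AED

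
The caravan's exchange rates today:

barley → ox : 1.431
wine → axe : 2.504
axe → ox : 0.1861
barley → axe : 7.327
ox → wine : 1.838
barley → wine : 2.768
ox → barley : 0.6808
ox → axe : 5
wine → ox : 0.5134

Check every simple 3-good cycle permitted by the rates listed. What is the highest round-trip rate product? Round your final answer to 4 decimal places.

wine→ox→barley→wine: 0.5134 × 0.6808 × 2.768 = 0.96748
ox→barley→axe→ox: 0.6808 × 7.327 × 0.1861 = 0.92831
wine→axe→ox→wine: 2.504 × 0.1861 × 1.838 = 0.85650
Maximum is wine→ox→barley→wine at 0.9675; no arbitrage — every cycle loses value.

0.9675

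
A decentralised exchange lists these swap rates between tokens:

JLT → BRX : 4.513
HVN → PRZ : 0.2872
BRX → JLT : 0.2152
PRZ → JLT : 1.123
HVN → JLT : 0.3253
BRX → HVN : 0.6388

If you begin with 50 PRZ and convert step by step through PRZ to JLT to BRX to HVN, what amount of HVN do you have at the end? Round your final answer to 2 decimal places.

50 PRZ × 1.123 = 56.15 JLT
56.15 JLT × 4.513 = 253.40495 BRX
253.40495 BRX × 0.6388 = 161.87508206 HVN

161.88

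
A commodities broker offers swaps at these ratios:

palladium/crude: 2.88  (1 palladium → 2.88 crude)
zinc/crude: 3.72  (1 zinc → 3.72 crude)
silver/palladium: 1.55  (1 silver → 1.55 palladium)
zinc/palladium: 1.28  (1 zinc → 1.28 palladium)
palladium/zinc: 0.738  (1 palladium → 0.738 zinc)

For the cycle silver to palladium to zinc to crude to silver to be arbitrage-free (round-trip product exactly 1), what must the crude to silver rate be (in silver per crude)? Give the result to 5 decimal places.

0.23500

Known legs of the cycle: 1.55 × 0.738 × 3.72 = 4.255308
For no arbitrage the full-cycle product must be 1, so the missing rate is 1 / 4.255308 ≈ 0.2350006.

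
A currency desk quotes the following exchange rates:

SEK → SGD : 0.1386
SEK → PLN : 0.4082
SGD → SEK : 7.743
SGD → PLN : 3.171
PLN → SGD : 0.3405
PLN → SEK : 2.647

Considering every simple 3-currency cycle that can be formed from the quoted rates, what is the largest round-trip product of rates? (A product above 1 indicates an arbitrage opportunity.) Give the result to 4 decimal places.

PLN→SEK→SGD→PLN: 2.647 × 0.1386 × 3.171 = 1.16336
PLN→SGD→SEK→PLN: 0.3405 × 7.743 × 0.4082 = 1.07622
Maximum is PLN→SEK→SGD→PLN at 1.1634; arbitrage exists.

1.1634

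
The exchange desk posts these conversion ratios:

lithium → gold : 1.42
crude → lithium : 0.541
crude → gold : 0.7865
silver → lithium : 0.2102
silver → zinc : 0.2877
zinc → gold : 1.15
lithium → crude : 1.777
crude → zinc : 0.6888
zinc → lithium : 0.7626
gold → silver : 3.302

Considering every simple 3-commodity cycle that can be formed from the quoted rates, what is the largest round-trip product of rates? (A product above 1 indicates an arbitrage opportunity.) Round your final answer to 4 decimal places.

1.0925

gold→silver→zinc→gold: 3.302 × 0.2877 × 1.15 = 1.09248
lithium→gold→silver→lithium: 1.42 × 3.302 × 0.2102 = 0.98559
lithium→crude→zinc→lithium: 1.777 × 0.6888 × 0.7626 = 0.93342
Maximum is gold→silver→zinc→gold at 1.0925; arbitrage exists.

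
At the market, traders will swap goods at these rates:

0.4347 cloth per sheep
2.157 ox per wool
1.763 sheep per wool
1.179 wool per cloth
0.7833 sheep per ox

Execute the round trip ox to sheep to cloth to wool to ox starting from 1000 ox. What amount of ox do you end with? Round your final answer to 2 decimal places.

1000 ox × 0.7833 = 783.3 sheep
783.3 sheep × 0.4347 = 340.50051 cloth
340.50051 cloth × 1.179 = 401.45010129 wool
401.45010129 wool × 2.157 = 865.92786848253 ox

865.93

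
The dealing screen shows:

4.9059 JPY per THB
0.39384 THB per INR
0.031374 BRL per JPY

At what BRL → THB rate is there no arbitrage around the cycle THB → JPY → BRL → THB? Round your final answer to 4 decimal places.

Known legs of the cycle: 4.9059 × 0.031374 = 0.1539177066
For no arbitrage the full-cycle product must be 1, so the missing rate is 1 / 0.1539177066 ≈ 6.496978.

6.4970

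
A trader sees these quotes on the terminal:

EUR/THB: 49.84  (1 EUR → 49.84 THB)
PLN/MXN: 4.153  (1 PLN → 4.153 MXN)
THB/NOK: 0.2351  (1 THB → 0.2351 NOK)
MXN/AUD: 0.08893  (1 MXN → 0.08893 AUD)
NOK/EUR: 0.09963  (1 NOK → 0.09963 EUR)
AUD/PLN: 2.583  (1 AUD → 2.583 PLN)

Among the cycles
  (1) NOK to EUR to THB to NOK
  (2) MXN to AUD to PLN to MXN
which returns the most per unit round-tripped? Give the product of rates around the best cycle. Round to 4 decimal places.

(1) 0.09963 × 49.84 × 0.2351 = 1.16740
(2) 0.08893 × 2.583 × 4.153 = 0.95397
Highest is cycle (1) at 1.1674 (>1, arbitrage).

1.1674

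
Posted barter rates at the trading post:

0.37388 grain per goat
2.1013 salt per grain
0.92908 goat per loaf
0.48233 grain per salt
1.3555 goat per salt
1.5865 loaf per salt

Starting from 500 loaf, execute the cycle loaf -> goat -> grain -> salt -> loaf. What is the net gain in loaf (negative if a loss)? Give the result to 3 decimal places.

79.007

500 loaf × 0.92908 = 464.54 goat
464.54 goat × 0.37388 = 173.6822152 grain
173.6822152 grain × 2.1013 = 364.95843879976 salt
364.95843879976 salt × 1.5865 = 579.00656315581924 loaf
Net change: 579.00656315581924 − 500 = 79.00656315581924 loaf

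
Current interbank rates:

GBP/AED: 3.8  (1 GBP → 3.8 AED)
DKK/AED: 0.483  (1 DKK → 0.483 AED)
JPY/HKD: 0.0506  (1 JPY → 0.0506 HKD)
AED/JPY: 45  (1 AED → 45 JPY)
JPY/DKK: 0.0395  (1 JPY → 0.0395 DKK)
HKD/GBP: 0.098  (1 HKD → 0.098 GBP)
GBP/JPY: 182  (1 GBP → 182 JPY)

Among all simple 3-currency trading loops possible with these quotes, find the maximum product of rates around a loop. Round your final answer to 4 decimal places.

HKD→GBP→JPY→HKD: 0.098 × 182 × 0.0506 = 0.90250
DKK→AED→JPY→DKK: 0.483 × 45 × 0.0395 = 0.85853
Maximum is HKD→GBP→JPY→HKD at 0.9025; no arbitrage — every cycle loses value.

0.9025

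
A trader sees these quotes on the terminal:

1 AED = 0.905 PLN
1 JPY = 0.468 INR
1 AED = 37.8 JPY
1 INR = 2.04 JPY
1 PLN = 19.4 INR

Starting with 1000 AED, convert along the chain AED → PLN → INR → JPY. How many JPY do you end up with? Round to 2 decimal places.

1000 AED × 0.905 = 905 PLN
905 PLN × 19.4 = 17557 INR
17557 INR × 2.04 = 35816.28 JPY

35816.28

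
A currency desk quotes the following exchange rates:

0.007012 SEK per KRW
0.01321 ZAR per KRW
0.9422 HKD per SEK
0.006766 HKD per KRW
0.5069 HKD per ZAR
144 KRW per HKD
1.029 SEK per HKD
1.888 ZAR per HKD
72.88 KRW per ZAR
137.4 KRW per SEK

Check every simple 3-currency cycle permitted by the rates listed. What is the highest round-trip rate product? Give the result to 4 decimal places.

ZAR→HKD→KRW→ZAR: 0.5069 × 144 × 0.01321 = 0.96425
KRW→HKD→SEK→KRW: 0.006766 × 1.029 × 137.4 = 0.95661
KRW→SEK→HKD→KRW: 0.007012 × 0.9422 × 144 = 0.95137
ZAR→KRW→HKD→ZAR: 72.88 × 0.006766 × 1.888 = 0.93098
Maximum is ZAR→HKD→KRW→ZAR at 0.9642; no arbitrage — every cycle loses value.

0.9642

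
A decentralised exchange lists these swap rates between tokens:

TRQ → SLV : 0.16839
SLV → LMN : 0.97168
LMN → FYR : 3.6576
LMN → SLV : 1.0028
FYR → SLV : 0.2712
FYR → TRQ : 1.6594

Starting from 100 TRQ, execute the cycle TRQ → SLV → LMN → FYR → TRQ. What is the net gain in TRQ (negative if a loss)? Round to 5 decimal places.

-0.69140

100 TRQ × 0.16839 = 16.839 SLV
16.839 SLV × 0.97168 = 16.36211952 LMN
16.36211952 LMN × 3.6576 = 59.846088356352 FYR
59.846088356352 FYR × 1.6594 = 99.3085990185305088 TRQ
Net change: 99.3085990185305088 − 100 = -0.6914009814694912 TRQ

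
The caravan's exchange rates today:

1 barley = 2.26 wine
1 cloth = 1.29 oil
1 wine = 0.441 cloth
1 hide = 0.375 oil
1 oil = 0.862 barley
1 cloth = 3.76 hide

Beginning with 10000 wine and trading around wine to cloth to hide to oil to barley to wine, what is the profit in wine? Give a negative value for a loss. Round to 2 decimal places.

10000 wine × 0.441 = 4410 cloth
4410 cloth × 3.76 = 16581.6 hide
16581.6 hide × 0.375 = 6218.1 oil
6218.1 oil × 0.862 = 5360.0022 barley
5360.0022 barley × 2.26 = 12113.604972 wine
Net change: 12113.604972 − 10000 = 2113.604972 wine

2113.60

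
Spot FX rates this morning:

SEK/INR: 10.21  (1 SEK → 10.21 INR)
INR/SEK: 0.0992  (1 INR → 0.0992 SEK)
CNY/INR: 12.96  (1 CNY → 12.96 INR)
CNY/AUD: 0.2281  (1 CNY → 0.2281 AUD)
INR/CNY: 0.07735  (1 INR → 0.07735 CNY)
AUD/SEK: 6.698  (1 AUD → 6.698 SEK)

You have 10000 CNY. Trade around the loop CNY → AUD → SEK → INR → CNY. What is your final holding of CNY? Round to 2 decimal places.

10000 CNY × 0.2281 = 2281 AUD
2281 AUD × 6.698 = 15278.138 SEK
15278.138 SEK × 10.21 = 155989.78898 INR
155989.78898 INR × 0.07735 = 12065.810177603 CNY

12065.81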